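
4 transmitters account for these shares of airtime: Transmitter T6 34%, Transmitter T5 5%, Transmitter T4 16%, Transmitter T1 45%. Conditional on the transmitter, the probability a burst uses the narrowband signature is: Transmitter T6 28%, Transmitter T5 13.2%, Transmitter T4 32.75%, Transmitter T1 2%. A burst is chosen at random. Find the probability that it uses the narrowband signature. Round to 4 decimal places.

0.1632

Compute prior × likelihood for every hypothesis:
  Transmitter T6: 0.34 × 0.28 = 0.0952
  Transmitter T5: 0.05 × 0.132 = 0.0066
  Transmitter T4: 0.16 × 0.3275 = 0.0524
  Transmitter T1: 0.45 × 0.02 = 0.009
P(narrowband) = 0.0952 + 0.0066 + 0.0524 + 0.009 = 0.1632 → 0.1632.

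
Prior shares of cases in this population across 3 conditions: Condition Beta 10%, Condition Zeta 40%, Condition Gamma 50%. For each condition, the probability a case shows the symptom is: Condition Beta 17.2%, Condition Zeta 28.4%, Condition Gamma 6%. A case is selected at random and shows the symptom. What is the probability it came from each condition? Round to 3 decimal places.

By Bayes' rule, posterior ∝ prior × likelihood:
  Condition Beta: 0.1 × 0.172 = 0.0172
  Condition Zeta: 0.4 × 0.284 = 0.1136
  Condition Gamma: 0.5 × 0.06 = 0.03
Total = 0.1608.
P(Condition Beta | symptomatic) = 0.0172/0.1608 ≈ 0.107
P(Condition Zeta | symptomatic) = 0.1136/0.1608 ≈ 0.706
P(Condition Gamma | symptomatic) = 0.03/0.1608 ≈ 0.187
(Check: 0.107+0.706+0.187 = 1.000.)

Condition Beta 0.107, Condition Zeta 0.706, Condition Gamma 0.187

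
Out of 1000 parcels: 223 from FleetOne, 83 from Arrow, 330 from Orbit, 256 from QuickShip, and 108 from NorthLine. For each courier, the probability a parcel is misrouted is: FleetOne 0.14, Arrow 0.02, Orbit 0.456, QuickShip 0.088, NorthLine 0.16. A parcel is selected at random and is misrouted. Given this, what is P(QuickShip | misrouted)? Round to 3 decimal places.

Prior × likelihood for each hypothesis:
  FleetOne: 0.223 × 0.14 = 0.03122
  Arrow: 0.083 × 0.02 = 0.00166
  Orbit: 0.33 × 0.456 = 0.15048
  QuickShip: 0.256 × 0.088 = 0.022528
  NorthLine: 0.108 × 0.16 = 0.01728
Sum = 0.223168.
P(QuickShip | evidence) = 0.022528 / 0.223168 ≈ 0.101.

0.101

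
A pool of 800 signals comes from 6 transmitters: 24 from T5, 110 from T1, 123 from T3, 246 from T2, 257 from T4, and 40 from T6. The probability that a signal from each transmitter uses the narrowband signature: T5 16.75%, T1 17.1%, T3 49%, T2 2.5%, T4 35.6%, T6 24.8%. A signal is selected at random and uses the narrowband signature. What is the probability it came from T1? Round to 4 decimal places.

Unnormalized posteriors (prior × likelihood):
  T5: 0.03 × 0.1675 = 0.005025
  T1: 0.1375 × 0.171 = 0.0235125
  T3: 0.15375 × 0.49 = 0.0753375
  T2: 0.3075 × 0.025 = 0.0076875
  T4: 0.32125 × 0.356 = 0.114365
  T6: 0.05 × 0.248 = 0.0124
Total = 0.2383275.
P(T1 | evidence) = 0.0235125 / 0.2383275 ≈ 0.0987.

0.0987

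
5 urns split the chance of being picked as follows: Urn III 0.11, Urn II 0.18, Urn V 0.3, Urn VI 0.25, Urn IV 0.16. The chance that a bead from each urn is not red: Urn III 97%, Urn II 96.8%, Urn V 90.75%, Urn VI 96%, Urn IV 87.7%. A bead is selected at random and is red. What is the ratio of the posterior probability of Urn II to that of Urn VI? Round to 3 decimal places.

0.576

Taking complements, P(red | each) = Urn III 0.03, Urn II 0.032, Urn V 0.0925, Urn VI 0.04, Urn IV 0.123.
Unnormalized posteriors (prior × likelihood):
  Urn III: 0.11 × 0.03 = 0.0033
  Urn II: 0.18 × 0.032 = 0.00576
  Urn V: 0.3 × 0.0925 = 0.02775
  Urn VI: 0.25 × 0.04 = 0.01
  Urn IV: 0.16 × 0.123 = 0.01968
Total = 0.06649.
The ratio is 0.00576 / 0.01 (the normalizer cancels) = 0.576.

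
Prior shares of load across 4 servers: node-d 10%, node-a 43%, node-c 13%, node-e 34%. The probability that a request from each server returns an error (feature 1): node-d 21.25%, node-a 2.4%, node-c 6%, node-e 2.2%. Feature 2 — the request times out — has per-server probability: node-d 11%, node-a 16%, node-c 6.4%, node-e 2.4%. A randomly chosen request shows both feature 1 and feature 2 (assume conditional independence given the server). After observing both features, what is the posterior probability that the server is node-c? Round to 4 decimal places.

By Bayes' rule, posterior ∝ prior × likelihood:
  node-d: 0.1 × 0.2125 × 0.11 = 0.0023375
  node-a: 0.43 × 0.024 × 0.16 = 0.0016512
  node-c: 0.13 × 0.06 × 0.064 = 0.0004992
  node-e: 0.34 × 0.022 × 0.024 = 0.00017952
Total = 0.00466742.
P(node-c | evidence) = 0.0004992 / 0.00466742 ≈ 0.1070.

0.1070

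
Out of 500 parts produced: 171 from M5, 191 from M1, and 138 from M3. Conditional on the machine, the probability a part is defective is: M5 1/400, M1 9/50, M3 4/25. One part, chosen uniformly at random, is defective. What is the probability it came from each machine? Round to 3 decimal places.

M5 0.008, M1 0.604, M3 0.388

By Bayes' rule, posterior ∝ prior × likelihood:
  M5: 0.342 × 0.0025 = 0.000855
  M1: 0.382 × 0.18 = 0.06876
  M3: 0.276 × 0.16 = 0.04416
Total = 0.113775.
P(M5 | defective) = 0.000855/0.113775 ≈ 0.008
P(M1 | defective) = 0.06876/0.113775 ≈ 0.604
P(M3 | defective) = 0.04416/0.113775 ≈ 0.388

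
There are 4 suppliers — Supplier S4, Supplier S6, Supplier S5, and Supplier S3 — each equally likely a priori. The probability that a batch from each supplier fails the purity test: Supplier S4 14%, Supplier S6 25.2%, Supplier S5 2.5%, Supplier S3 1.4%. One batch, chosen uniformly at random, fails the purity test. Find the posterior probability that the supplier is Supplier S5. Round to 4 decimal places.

0.0580

With a uniform prior (1/4 each), posterior ∝ likelihood:
  Supplier S4: 0.14
  Supplier S6: 0.252
  Supplier S5: 0.025
  Supplier S3: 0.014
Sum = 0.431.
P(Supplier S5 | evidence) = 0.025 / 0.431 ≈ 0.0580.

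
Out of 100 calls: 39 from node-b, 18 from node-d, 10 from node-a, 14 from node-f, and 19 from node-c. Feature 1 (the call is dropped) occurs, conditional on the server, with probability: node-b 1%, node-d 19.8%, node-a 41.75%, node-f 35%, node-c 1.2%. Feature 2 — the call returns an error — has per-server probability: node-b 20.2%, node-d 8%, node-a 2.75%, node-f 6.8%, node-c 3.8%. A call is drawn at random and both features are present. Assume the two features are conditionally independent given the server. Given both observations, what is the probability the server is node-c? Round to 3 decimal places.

0.011

By Bayes' rule, posterior ∝ prior × likelihood:
  node-b: 0.39 × 0.01 × 0.202 = 0.0007878
  node-d: 0.18 × 0.198 × 0.08 = 0.0028512
  node-a: 0.1 × 0.4175 × 0.0275 = 0.001148125
  node-f: 0.14 × 0.35 × 0.068 = 0.003332
  node-c: 0.19 × 0.012 × 0.038 = 0.00008664
Total = 0.008205765.
P(node-c | evidence) = 0.00008664 / 0.008205765 ≈ 0.011.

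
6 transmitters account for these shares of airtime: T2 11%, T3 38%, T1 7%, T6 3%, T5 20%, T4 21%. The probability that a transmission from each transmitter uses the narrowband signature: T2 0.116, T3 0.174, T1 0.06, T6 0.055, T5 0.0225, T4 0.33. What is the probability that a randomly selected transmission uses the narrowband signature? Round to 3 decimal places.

0.159

Compute prior × likelihood for every hypothesis:
  T2: 0.11 × 0.116 = 0.01276
  T3: 0.38 × 0.174 = 0.06612
  T1: 0.07 × 0.06 = 0.0042
  T6: 0.03 × 0.055 = 0.00165
  T5: 0.2 × 0.0225 = 0.0045
  T4: 0.21 × 0.33 = 0.0693
P(narrowband) = 0.01276 + 0.06612 + 0.0042 + 0.00165 + 0.0045 + 0.0693 = 0.15853 → 0.159.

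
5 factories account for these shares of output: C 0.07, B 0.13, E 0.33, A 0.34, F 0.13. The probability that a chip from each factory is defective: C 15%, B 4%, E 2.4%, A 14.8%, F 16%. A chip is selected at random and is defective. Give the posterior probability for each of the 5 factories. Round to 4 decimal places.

C 0.1108, B 0.0549, E 0.0836, A 0.5311, F 0.2195

Unnormalized posteriors (prior × likelihood):
  C: 0.07 × 0.15 = 0.0105
  B: 0.13 × 0.04 = 0.0052
  E: 0.33 × 0.024 = 0.00792
  A: 0.34 × 0.148 = 0.05032
  F: 0.13 × 0.16 = 0.0208
Total = 0.09474.
P(C | defective) = 0.0105/0.09474 ≈ 0.1108
P(B | defective) = 0.0052/0.09474 ≈ 0.0549
P(E | defective) = 0.00792/0.09474 ≈ 0.0836
P(A | defective) = 0.05032/0.09474 ≈ 0.5311
P(F | defective) = 0.0208/0.09474 ≈ 0.2195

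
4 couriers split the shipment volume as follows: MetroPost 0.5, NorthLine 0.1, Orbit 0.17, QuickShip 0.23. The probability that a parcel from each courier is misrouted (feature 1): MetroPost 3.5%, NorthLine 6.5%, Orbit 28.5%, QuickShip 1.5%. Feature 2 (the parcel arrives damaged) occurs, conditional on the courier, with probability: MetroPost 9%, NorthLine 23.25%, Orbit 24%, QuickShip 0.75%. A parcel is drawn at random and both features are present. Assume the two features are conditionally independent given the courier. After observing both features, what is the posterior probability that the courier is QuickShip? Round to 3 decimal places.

Prior × likelihood for each hypothesis:
  MetroPost: 0.5 × 0.035 × 0.09 = 0.001575
  NorthLine: 0.1 × 0.065 × 0.2325 = 0.00151125
  Orbit: 0.17 × 0.285 × 0.24 = 0.011628
  QuickShip: 0.23 × 0.015 × 0.0075 = 0.000025875
Normalizing constant = 0.014740125.
P(QuickShip | evidence) = 0.000025875 / 0.014740125 ≈ 0.002.

0.002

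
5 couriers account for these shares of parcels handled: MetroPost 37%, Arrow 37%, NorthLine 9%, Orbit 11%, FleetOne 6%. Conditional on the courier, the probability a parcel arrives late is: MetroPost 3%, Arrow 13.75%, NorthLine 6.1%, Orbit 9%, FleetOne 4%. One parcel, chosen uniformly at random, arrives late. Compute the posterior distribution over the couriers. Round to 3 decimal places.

Unnormalized posteriors (prior × likelihood):
  MetroPost: 0.37 × 0.03 = 0.0111
  Arrow: 0.37 × 0.1375 = 0.050875
  NorthLine: 0.09 × 0.061 = 0.00549
  Orbit: 0.11 × 0.09 = 0.0099
  FleetOne: 0.06 × 0.04 = 0.0024
Sum = 0.079765.
P(MetroPost | late) = 0.0111/0.079765 ≈ 0.139
P(Arrow | late) = 0.050875/0.079765 ≈ 0.638
P(NorthLine | late) = 0.00549/0.079765 ≈ 0.069
P(Orbit | late) = 0.0099/0.079765 ≈ 0.124
P(FleetOne | late) = 0.0024/0.079765 ≈ 0.030

MetroPost 0.139, Arrow 0.638, NorthLine 0.069, Orbit 0.124, FleetOne 0.030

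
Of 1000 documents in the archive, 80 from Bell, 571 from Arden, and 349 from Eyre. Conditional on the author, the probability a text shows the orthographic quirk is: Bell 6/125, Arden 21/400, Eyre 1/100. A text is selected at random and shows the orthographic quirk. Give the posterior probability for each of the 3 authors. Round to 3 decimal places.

Prior × likelihood for each hypothesis:
  Bell: 0.08 × 0.048 = 0.00384
  Arden: 0.571 × 0.0525 = 0.0299775
  Eyre: 0.349 × 0.01 = 0.00349
Total = 0.0373075.
P(Bell | quirk) = 0.00384/0.0373075 ≈ 0.103
P(Arden | quirk) = 0.0299775/0.0373075 ≈ 0.804
P(Eyre | quirk) = 0.00349/0.0373075 ≈ 0.094
(Check: 0.103+0.804+0.094 = 1.001.)

Bell 0.103, Arden 0.804, Eyre 0.094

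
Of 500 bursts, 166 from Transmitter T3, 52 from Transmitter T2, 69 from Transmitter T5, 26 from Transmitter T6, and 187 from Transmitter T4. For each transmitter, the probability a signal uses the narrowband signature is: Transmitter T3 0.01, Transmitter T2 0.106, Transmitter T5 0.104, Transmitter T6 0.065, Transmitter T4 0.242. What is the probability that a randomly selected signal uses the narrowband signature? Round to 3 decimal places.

0.123

Prior × likelihood for each hypothesis:
  Transmitter T3: 0.332 × 0.01 = 0.00332
  Transmitter T2: 0.104 × 0.106 = 0.011024
  Transmitter T5: 0.138 × 0.104 = 0.014352
  Transmitter T6: 0.052 × 0.065 = 0.00338
  Transmitter T4: 0.374 × 0.242 = 0.090508
P(narrowband) = 0.00332 + 0.011024 + 0.014352 + 0.00338 + 0.090508 = 0.122584 → 0.123.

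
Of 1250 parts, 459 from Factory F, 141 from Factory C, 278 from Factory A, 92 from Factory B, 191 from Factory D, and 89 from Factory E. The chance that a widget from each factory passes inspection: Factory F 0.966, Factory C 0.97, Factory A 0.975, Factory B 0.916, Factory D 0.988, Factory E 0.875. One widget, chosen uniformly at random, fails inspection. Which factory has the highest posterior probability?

Factory F

Taking complements, P(nonconforming | each) = Factory F 0.034, Factory C 0.03, Factory A 0.025, Factory B 0.084, Factory D 0.012, Factory E 0.125.
Unnormalized posteriors (prior × likelihood):
  Factory F: 0.3672 × 0.034 = 0.0124848
  Factory C: 0.1128 × 0.03 = 0.003384
  Factory A: 0.2224 × 0.025 = 0.00556
  Factory B: 0.0736 × 0.084 = 0.0061824
  Factory D: 0.1528 × 0.012 = 0.0018336
  Factory E: 0.0712 × 0.125 = 0.0089
Normalizing constant = 0.0383448.
Largest term belongs to Factory F, so Factory F is most probable.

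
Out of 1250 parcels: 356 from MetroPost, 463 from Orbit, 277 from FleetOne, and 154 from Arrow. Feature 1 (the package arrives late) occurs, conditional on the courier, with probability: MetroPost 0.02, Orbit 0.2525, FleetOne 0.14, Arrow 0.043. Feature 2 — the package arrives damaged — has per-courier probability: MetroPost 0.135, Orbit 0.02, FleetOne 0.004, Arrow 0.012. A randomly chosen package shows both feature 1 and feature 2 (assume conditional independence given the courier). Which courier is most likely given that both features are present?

Compute prior × likelihood for every hypothesis:
  MetroPost: 0.2848 × 0.02 × 0.135 = 0.00076896
  Orbit: 0.3704 × 0.2525 × 0.02 = 0.00187052
  FleetOne: 0.2216 × 0.14 × 0.004 = 0.000124096
  Arrow: 0.1232 × 0.043 × 0.012 = 0.0000635712
Total = 0.0028271472.
Largest term belongs to Orbit, so Orbit is most probable.

Orbit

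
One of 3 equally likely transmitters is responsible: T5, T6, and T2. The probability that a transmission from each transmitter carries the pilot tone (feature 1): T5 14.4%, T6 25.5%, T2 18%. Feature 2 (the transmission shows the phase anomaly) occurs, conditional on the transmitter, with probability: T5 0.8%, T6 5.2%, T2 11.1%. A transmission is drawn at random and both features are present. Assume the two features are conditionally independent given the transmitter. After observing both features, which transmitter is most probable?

With a uniform prior (1/3 each), posterior ∝ likelihood:
  T5: 0.144 × 0.008 = 0.001152
  T6: 0.255 × 0.052 = 0.01326
  T2: 0.18 × 0.111 = 0.01998
Total = 0.034392.
Largest term belongs to T2, so T2 is most probable.

T2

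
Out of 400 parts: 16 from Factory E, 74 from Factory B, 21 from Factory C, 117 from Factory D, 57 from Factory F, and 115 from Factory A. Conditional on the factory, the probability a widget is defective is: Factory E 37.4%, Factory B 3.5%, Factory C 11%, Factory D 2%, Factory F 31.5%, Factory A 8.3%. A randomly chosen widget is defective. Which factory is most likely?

Factory F

Compute prior × likelihood for every hypothesis:
  Factory E: 0.04 × 0.374 = 0.01496
  Factory B: 0.185 × 0.035 = 0.006475
  Factory C: 0.0525 × 0.11 = 0.005775
  Factory D: 0.2925 × 0.02 = 0.00585
  Factory F: 0.1425 × 0.315 = 0.0448875
  Factory A: 0.2875 × 0.083 = 0.0238625
Sum = 0.10181.
Largest term belongs to Factory F, so Factory F is most probable.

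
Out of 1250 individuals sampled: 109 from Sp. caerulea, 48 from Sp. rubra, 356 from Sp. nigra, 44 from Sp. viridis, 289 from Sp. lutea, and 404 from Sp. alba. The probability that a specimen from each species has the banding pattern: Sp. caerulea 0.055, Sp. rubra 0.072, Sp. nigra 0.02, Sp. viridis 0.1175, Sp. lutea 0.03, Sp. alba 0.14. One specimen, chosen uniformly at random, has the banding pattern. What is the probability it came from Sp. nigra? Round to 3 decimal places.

0.082

Prior × likelihood for each hypothesis:
  Sp. caerulea: 0.0872 × 0.055 = 0.004796
  Sp. rubra: 0.0384 × 0.072 = 0.0027648
  Sp. nigra: 0.2848 × 0.02 = 0.005696
  Sp. viridis: 0.0352 × 0.1175 = 0.004136
  Sp. lutea: 0.2312 × 0.03 = 0.006936
  Sp. alba: 0.3232 × 0.14 = 0.045248
Sum = 0.0695768.
P(Sp. nigra | evidence) = 0.005696 / 0.0695768 ≈ 0.082.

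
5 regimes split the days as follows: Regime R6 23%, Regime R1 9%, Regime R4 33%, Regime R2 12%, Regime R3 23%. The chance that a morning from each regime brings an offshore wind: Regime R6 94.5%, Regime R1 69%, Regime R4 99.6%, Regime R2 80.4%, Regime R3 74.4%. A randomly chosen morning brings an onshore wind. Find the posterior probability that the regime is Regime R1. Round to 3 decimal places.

0.225

Taking complements, P(onshore | each) = Regime R6 0.055, Regime R1 0.31, Regime R4 0.004, Regime R2 0.196, Regime R3 0.256.
By Bayes' rule, posterior ∝ prior × likelihood:
  Regime R6: 0.23 × 0.055 = 0.01265
  Regime R1: 0.09 × 0.31 = 0.0279
  Regime R4: 0.33 × 0.004 = 0.00132
  Regime R2: 0.12 × 0.196 = 0.02352
  Regime R3: 0.23 × 0.256 = 0.05888
Normalizing constant = 0.12427.
P(Regime R1 | evidence) = 0.0279 / 0.12427 ≈ 0.225.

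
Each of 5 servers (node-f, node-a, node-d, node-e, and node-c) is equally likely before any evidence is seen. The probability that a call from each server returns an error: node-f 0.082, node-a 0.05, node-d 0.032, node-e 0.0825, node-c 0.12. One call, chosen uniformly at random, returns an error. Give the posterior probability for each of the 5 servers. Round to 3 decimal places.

node-f 0.224, node-a 0.136, node-d 0.087, node-e 0.225, node-c 0.327

With a uniform prior (1/5 each), posterior ∝ likelihood:
  node-f: 0.082
  node-a: 0.05
  node-d: 0.032
  node-e: 0.0825
  node-c: 0.12
Total = 0.3665.
P(node-f | error) = 0.082/0.3665 ≈ 0.224
P(node-a | error) = 0.05/0.3665 ≈ 0.136
P(node-d | error) = 0.032/0.3665 ≈ 0.087
P(node-e | error) = 0.0825/0.3665 ≈ 0.225
P(node-c | error) = 0.12/0.3665 ≈ 0.327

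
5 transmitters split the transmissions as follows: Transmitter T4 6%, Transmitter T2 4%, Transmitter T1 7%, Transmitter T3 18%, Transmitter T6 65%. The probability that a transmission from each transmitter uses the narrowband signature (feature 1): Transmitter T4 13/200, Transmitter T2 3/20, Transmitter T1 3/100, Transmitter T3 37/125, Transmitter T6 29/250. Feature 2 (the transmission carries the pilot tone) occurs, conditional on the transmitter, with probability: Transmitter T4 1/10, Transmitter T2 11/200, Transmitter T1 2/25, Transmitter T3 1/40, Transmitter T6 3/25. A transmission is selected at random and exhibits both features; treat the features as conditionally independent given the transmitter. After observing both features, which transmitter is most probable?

Unnormalized posteriors (prior × likelihood):
  Transmitter T4: 0.06 × 0.065 × 0.1 = 0.00039
  Transmitter T2: 0.04 × 0.15 × 0.055 = 0.00033
  Transmitter T1: 0.07 × 0.03 × 0.08 = 0.000168
  Transmitter T3: 0.18 × 0.296 × 0.025 = 0.001332
  Transmitter T6: 0.65 × 0.116 × 0.12 = 0.009048
Sum = 0.011268.
Largest term belongs to Transmitter T6, so Transmitter T6 is most probable.

Transmitter T6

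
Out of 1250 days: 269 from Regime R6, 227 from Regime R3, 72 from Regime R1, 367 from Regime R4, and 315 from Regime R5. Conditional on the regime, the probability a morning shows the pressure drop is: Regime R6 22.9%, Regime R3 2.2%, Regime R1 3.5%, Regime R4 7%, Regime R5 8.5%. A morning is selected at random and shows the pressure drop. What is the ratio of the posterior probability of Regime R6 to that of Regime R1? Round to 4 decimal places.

Unnormalized posteriors (prior × likelihood):
  Regime R6: 0.2152 × 0.229 = 0.0492808
  Regime R3: 0.1816 × 0.022 = 0.0039952
  Regime R1: 0.0576 × 0.035 = 0.002016
  Regime R4: 0.2936 × 0.07 = 0.020552
  Regime R5: 0.252 × 0.085 = 0.02142
Total = 0.097264.
The ratio is 0.0492808 / 0.002016 (the normalizer cancels) = 24.4448.

24.4448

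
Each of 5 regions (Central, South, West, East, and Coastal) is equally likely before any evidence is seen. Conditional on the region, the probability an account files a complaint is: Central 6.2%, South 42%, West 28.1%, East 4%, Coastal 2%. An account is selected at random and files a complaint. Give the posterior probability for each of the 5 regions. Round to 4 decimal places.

With a uniform prior (1/5 each), posterior ∝ likelihood:
  Central: 0.062
  South: 0.42
  West: 0.281
  East: 0.04
  Coastal: 0.02
Normalizing constant = 0.823.
P(Central | complaint) = 0.062/0.823 ≈ 0.0753
P(South | complaint) = 0.42/0.823 ≈ 0.5103
P(West | complaint) = 0.281/0.823 ≈ 0.3414
P(East | complaint) = 0.04/0.823 ≈ 0.0486
P(Coastal | complaint) = 0.02/0.823 ≈ 0.0243

Central 0.0753, South 0.5103, West 0.3414, East 0.0486, Coastal 0.0243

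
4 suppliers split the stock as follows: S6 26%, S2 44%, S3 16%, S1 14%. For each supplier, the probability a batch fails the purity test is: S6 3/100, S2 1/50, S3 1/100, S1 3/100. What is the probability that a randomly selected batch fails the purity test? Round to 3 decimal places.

Compute prior × likelihood for every hypothesis:
  S6: 0.26 × 0.03 = 0.0078
  S2: 0.44 × 0.02 = 0.0088
  S3: 0.16 × 0.01 = 0.0016
  S1: 0.14 × 0.03 = 0.0042
P(off-spec) = 0.0078 + 0.0088 + 0.0016 + 0.0042 = 0.0224 → 0.022.

0.022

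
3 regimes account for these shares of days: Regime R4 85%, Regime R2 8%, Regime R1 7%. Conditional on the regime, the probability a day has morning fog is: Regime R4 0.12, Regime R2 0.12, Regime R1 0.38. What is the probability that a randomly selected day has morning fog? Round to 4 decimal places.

0.1382

Prior × likelihood for each hypothesis:
  Regime R4: 0.85 × 0.12 = 0.102
  Regime R2: 0.08 × 0.12 = 0.0096
  Regime R1: 0.07 × 0.38 = 0.0266
P(fog) = 0.102 + 0.0096 + 0.0266 = 0.1382 → 0.1382.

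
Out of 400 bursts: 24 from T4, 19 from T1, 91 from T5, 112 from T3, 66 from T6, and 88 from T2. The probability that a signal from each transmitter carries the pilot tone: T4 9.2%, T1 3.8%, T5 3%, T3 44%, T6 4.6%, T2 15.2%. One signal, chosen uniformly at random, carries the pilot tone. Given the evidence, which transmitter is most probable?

By Bayes' rule, posterior ∝ prior × likelihood:
  T4: 0.06 × 0.092 = 0.00552
  T1: 0.0475 × 0.038 = 0.001805
  T5: 0.2275 × 0.03 = 0.006825
  T3: 0.28 × 0.44 = 0.1232
  T6: 0.165 × 0.046 = 0.00759
  T2: 0.22 × 0.152 = 0.03344
Normalizing constant = 0.17838.
Largest term belongs to T3, so T3 is most probable.

T3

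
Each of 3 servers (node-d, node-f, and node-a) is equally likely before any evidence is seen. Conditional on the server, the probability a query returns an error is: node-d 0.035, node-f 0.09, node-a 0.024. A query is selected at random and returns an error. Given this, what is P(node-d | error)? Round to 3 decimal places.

Since the prior is uniform, the posterior is proportional to the likelihood:
  node-d: 0.035
  node-f: 0.09
  node-a: 0.024
Sum = 0.149.
P(node-d | evidence) = 0.035 / 0.149 ≈ 0.235.

0.235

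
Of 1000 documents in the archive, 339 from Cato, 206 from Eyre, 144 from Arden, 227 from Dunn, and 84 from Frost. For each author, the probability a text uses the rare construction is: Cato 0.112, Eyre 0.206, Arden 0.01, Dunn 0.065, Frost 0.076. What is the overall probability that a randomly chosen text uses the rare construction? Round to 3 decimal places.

0.103

By Bayes' rule, posterior ∝ prior × likelihood:
  Cato: 0.339 × 0.112 = 0.037968
  Eyre: 0.206 × 0.206 = 0.042436
  Arden: 0.144 × 0.01 = 0.00144
  Dunn: 0.227 × 0.065 = 0.014755
  Frost: 0.084 × 0.076 = 0.006384
P(rare-form) = 0.037968 + 0.042436 + 0.00144 + 0.014755 + 0.006384 = 0.102983 → 0.103.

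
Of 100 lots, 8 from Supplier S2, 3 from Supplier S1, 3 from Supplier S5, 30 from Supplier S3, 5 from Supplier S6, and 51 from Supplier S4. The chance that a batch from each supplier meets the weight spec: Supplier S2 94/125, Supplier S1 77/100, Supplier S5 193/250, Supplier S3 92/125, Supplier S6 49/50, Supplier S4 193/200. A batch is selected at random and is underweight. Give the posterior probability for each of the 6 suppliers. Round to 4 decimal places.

Supplier S2 0.1507, Supplier S1 0.0524, Supplier S5 0.0520, Supplier S3 0.6017, Supplier S6 0.0076, Supplier S4 0.1356

Taking complements, P(underweight | each) = Supplier S2 0.248, Supplier S1 0.23, Supplier S5 0.228, Supplier S3 0.264, Supplier S6 0.02, Supplier S4 0.035.
Compute prior × likelihood for every hypothesis:
  Supplier S2: 0.08 × 0.248 = 0.01984
  Supplier S1: 0.03 × 0.23 = 0.0069
  Supplier S5: 0.03 × 0.228 = 0.00684
  Supplier S3: 0.3 × 0.264 = 0.0792
  Supplier S6: 0.05 × 0.02 = 0.001
  Supplier S4: 0.51 × 0.035 = 0.01785
Normalizing constant = 0.13163.
P(Supplier S2 | underweight) = 0.01984/0.13163 ≈ 0.1507
P(Supplier S1 | underweight) = 0.0069/0.13163 ≈ 0.0524
P(Supplier S5 | underweight) = 0.00684/0.13163 ≈ 0.0520
P(Supplier S3 | underweight) = 0.0792/0.13163 ≈ 0.6017
P(Supplier S6 | underweight) = 0.001/0.13163 ≈ 0.0076
P(Supplier S4 | underweight) = 0.01785/0.13163 ≈ 0.1356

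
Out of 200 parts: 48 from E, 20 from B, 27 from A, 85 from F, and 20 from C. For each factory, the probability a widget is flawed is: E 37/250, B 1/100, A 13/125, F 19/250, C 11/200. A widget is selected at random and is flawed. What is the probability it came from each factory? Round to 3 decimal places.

E 0.402, B 0.011, A 0.159, F 0.366, C 0.062

Prior × likelihood for each hypothesis:
  E: 0.24 × 0.148 = 0.03552
  B: 0.1 × 0.01 = 0.001
  A: 0.135 × 0.104 = 0.01404
  F: 0.425 × 0.076 = 0.0323
  C: 0.1 × 0.055 = 0.0055
Normalizing constant = 0.08836.
P(E | flawed) = 0.03552/0.08836 ≈ 0.402
P(B | flawed) = 0.001/0.08836 ≈ 0.011
P(A | flawed) = 0.01404/0.08836 ≈ 0.159
P(F | flawed) = 0.0323/0.08836 ≈ 0.366
P(C | flawed) = 0.0055/0.08836 ≈ 0.062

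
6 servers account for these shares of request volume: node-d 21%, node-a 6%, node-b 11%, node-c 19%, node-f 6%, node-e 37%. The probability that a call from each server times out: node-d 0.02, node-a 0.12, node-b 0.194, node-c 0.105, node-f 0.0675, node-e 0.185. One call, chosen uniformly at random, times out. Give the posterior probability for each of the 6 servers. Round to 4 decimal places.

By Bayes' rule, posterior ∝ prior × likelihood:
  node-d: 0.21 × 0.02 = 0.0042
  node-a: 0.06 × 0.12 = 0.0072
  node-b: 0.11 × 0.194 = 0.02134
  node-c: 0.19 × 0.105 = 0.01995
  node-f: 0.06 × 0.0675 = 0.00405
  node-e: 0.37 × 0.185 = 0.06845
Total = 0.12519.
P(node-d | timeout) = 0.0042/0.12519 ≈ 0.0335
P(node-a | timeout) = 0.0072/0.12519 ≈ 0.0575
P(node-b | timeout) = 0.02134/0.12519 ≈ 0.1705
P(node-c | timeout) = 0.01995/0.12519 ≈ 0.1594
P(node-f | timeout) = 0.00405/0.12519 ≈ 0.0324
P(node-e | timeout) = 0.06845/0.12519 ≈ 0.5468
(Check: 0.0335+0.0575+0.1705+0.1594+0.0324+0.5468 = 1.0001.)

node-d 0.0335, node-a 0.0575, node-b 0.1705, node-c 0.1594, node-f 0.0324, node-e 0.5468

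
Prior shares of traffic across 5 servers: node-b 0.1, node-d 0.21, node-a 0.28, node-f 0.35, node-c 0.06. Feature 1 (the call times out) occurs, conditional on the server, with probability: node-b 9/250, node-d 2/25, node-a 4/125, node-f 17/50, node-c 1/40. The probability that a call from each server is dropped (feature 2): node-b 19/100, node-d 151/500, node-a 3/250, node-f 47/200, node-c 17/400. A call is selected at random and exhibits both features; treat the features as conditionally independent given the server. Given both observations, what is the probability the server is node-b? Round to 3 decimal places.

0.020

Prior × likelihood for each hypothesis:
  node-b: 0.1 × 0.036 × 0.19 = 0.000684
  node-d: 0.21 × 0.08 × 0.302 = 0.0050736
  node-a: 0.28 × 0.032 × 0.012 = 0.00010752
  node-f: 0.35 × 0.34 × 0.235 = 0.027965
  node-c: 0.06 × 0.025 × 0.0425 = 0.00006375
Total = 0.03389387.
P(node-b | evidence) = 0.000684 / 0.03389387 ≈ 0.020.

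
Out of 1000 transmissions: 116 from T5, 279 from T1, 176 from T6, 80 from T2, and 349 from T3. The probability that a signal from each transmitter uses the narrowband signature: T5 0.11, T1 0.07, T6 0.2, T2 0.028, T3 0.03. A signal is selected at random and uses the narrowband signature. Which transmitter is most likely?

By Bayes' rule, posterior ∝ prior × likelihood:
  T5: 0.116 × 0.11 = 0.01276
  T1: 0.279 × 0.07 = 0.01953
  T6: 0.176 × 0.2 = 0.0352
  T2: 0.08 × 0.028 = 0.00224
  T3: 0.349 × 0.03 = 0.01047
Normalizing constant = 0.0802.
Largest term belongs to T6, so T6 is most probable.

T6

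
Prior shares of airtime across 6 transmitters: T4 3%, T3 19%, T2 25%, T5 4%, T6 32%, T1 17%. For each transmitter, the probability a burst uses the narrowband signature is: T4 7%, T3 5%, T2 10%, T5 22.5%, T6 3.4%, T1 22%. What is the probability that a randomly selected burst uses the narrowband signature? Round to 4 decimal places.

Unnormalized posteriors (prior × likelihood):
  T4: 0.03 × 0.07 = 0.0021
  T3: 0.19 × 0.05 = 0.0095
  T2: 0.25 × 0.1 = 0.025
  T5: 0.04 × 0.225 = 0.009
  T6: 0.32 × 0.034 = 0.01088
  T1: 0.17 × 0.22 = 0.0374
P(narrowband) = 0.0021 + 0.0095 + 0.025 + 0.009 + 0.01088 + 0.0374 = 0.09388 → 0.0939.

0.0939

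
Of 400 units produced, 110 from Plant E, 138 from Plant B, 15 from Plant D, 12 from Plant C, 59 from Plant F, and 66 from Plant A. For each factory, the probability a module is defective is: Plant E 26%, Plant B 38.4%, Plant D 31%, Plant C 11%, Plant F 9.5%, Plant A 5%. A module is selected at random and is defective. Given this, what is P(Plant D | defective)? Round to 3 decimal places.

Compute prior × likelihood for every hypothesis:
  Plant E: 0.275 × 0.26 = 0.0715
  Plant B: 0.345 × 0.384 = 0.13248
  Plant D: 0.0375 × 0.31 = 0.011625
  Plant C: 0.03 × 0.11 = 0.0033
  Plant F: 0.1475 × 0.095 = 0.0140125
  Plant A: 0.165 × 0.05 = 0.00825
Total = 0.2411675.
P(Plant D | evidence) = 0.011625 / 0.2411675 ≈ 0.048.

0.048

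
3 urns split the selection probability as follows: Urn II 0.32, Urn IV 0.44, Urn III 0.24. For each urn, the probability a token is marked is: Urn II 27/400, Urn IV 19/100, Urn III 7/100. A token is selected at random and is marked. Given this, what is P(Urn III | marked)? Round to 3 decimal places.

0.138

Prior × likelihood for each hypothesis:
  Urn II: 0.32 × 0.0675 = 0.0216
  Urn IV: 0.44 × 0.19 = 0.0836
  Urn III: 0.24 × 0.07 = 0.0168
Normalizing constant = 0.122.
P(Urn III | evidence) = 0.0168 / 0.122 ≈ 0.138.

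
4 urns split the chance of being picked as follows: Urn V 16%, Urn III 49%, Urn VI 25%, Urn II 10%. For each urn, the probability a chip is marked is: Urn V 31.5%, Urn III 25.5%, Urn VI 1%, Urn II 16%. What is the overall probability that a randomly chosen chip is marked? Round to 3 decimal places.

Compute prior × likelihood for every hypothesis:
  Urn V: 0.16 × 0.315 = 0.0504
  Urn III: 0.49 × 0.255 = 0.12495
  Urn VI: 0.25 × 0.01 = 0.0025
  Urn II: 0.1 × 0.16 = 0.016
P(marked) = 0.0504 + 0.12495 + 0.0025 + 0.016 = 0.19385 → 0.194.

0.194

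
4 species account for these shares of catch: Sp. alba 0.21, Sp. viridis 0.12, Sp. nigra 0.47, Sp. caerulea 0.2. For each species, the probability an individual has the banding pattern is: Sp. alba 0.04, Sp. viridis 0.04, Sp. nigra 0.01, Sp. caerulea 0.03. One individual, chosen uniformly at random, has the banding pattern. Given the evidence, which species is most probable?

Sp. alba

Unnormalized posteriors (prior × likelihood):
  Sp. alba: 0.21 × 0.04 = 0.0084
  Sp. viridis: 0.12 × 0.04 = 0.0048
  Sp. nigra: 0.47 × 0.01 = 0.0047
  Sp. caerulea: 0.2 × 0.03 = 0.006
Sum = 0.0239.
Largest term belongs to Sp. alba, so Sp. alba is most probable.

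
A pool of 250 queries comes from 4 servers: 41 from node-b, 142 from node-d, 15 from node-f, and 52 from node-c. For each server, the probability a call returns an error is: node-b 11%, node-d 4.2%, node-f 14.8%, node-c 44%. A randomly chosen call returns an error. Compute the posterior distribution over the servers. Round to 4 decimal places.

Unnormalized posteriors (prior × likelihood):
  node-b: 0.164 × 0.11 = 0.01804
  node-d: 0.568 × 0.042 = 0.023856
  node-f: 0.06 × 0.148 = 0.00888
  node-c: 0.208 × 0.44 = 0.09152
Sum = 0.142296.
P(node-b | error) = 0.01804/0.142296 ≈ 0.1268
P(node-d | error) = 0.023856/0.142296 ≈ 0.1677
P(node-f | error) = 0.00888/0.142296 ≈ 0.0624
P(node-c | error) = 0.09152/0.142296 ≈ 0.6432
(Check: 0.1268+0.1677+0.0624+0.6432 = 1.0001.)

node-b 0.1268, node-d 0.1677, node-f 0.0624, node-c 0.6432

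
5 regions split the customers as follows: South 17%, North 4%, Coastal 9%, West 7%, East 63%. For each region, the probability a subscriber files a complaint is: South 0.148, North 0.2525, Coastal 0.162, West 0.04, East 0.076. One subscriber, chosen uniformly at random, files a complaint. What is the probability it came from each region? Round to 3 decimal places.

South 0.250, North 0.100, Coastal 0.145, West 0.028, East 0.476

Prior × likelihood for each hypothesis:
  South: 0.17 × 0.148 = 0.02516
  North: 0.04 × 0.2525 = 0.0101
  Coastal: 0.09 × 0.162 = 0.01458
  West: 0.07 × 0.04 = 0.0028
  East: 0.63 × 0.076 = 0.04788
Normalizing constant = 0.10052.
P(South | complaint) = 0.02516/0.10052 ≈ 0.250
P(North | complaint) = 0.0101/0.10052 ≈ 0.100
P(Coastal | complaint) = 0.01458/0.10052 ≈ 0.145
P(West | complaint) = 0.0028/0.10052 ≈ 0.028
P(East | complaint) = 0.04788/0.10052 ≈ 0.476
(Check: 0.250+0.100+0.145+0.028+0.476 = 0.999.)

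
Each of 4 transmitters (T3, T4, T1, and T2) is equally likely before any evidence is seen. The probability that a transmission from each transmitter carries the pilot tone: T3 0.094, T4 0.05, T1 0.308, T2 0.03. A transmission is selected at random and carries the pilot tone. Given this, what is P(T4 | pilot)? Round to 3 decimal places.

0.104

With a uniform prior (1/4 each), posterior ∝ likelihood:
  T3: 0.094
  T4: 0.05
  T1: 0.308
  T2: 0.03
Sum = 0.482.
P(T4 | evidence) = 0.05 / 0.482 ≈ 0.104.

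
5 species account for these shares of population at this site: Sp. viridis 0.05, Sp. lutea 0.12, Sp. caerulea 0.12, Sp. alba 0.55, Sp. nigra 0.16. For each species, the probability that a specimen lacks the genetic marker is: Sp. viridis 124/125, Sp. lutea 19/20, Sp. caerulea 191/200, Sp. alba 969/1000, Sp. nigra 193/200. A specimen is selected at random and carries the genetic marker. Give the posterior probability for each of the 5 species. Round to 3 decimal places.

Sp. viridis 0.012, Sp. lutea 0.174, Sp. caerulea 0.157, Sp. alba 0.495, Sp. nigra 0.163

Taking complements, P(marker | each) = Sp. viridis 0.008, Sp. lutea 0.05, Sp. caerulea 0.045, Sp. alba 0.031, Sp. nigra 0.035.
Unnormalized posteriors (prior × likelihood):
  Sp. viridis: 0.05 × 0.008 = 0.0004
  Sp. lutea: 0.12 × 0.05 = 0.006
  Sp. caerulea: 0.12 × 0.045 = 0.0054
  Sp. alba: 0.55 × 0.031 = 0.01705
  Sp. nigra: 0.16 × 0.035 = 0.0056
Normalizing constant = 0.03445.
P(Sp. viridis | marker) = 0.0004/0.03445 ≈ 0.012
P(Sp. lutea | marker) = 0.006/0.03445 ≈ 0.174
P(Sp. caerulea | marker) = 0.0054/0.03445 ≈ 0.157
P(Sp. alba | marker) = 0.01705/0.03445 ≈ 0.495
P(Sp. nigra | marker) = 0.0056/0.03445 ≈ 0.163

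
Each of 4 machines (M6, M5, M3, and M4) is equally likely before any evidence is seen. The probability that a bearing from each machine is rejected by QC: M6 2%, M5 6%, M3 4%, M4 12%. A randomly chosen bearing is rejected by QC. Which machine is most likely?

M4

Since the prior is uniform, the posterior is proportional to the likelihood:
  M6: 0.02
  M5: 0.06
  M3: 0.04
  M4: 0.12
Normalizing constant = 0.24.
Largest term belongs to M4, so M4 is most probable.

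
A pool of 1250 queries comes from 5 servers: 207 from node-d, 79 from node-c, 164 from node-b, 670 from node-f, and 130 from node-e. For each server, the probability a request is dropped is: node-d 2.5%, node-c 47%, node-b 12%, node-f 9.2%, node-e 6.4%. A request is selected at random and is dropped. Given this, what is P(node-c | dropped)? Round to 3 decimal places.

0.281

By Bayes' rule, posterior ∝ prior × likelihood:
  node-d: 0.1656 × 0.025 = 0.00414
  node-c: 0.0632 × 0.47 = 0.029704
  node-b: 0.1312 × 0.12 = 0.015744
  node-f: 0.536 × 0.092 = 0.049312
  node-e: 0.104 × 0.064 = 0.006656
Normalizing constant = 0.105556.
P(node-c | evidence) = 0.029704 / 0.105556 ≈ 0.281.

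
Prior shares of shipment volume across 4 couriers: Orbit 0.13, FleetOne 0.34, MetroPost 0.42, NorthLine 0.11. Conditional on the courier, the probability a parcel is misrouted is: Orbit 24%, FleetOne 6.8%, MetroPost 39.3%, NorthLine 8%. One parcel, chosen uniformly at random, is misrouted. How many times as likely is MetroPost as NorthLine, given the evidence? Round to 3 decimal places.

Compute prior × likelihood for every hypothesis:
  Orbit: 0.13 × 0.24 = 0.0312
  FleetOne: 0.34 × 0.068 = 0.02312
  MetroPost: 0.42 × 0.393 = 0.16506
  NorthLine: 0.11 × 0.08 = 0.0088
Total = 0.22818.
The ratio is 0.16506 / 0.0088 (the normalizer cancels) = 18.757.

18.757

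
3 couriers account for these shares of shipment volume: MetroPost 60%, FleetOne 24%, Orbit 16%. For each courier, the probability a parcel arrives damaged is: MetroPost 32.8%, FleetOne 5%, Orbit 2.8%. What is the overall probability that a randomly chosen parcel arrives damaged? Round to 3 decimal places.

Prior × likelihood for each hypothesis:
  MetroPost: 0.6 × 0.328 = 0.1968
  FleetOne: 0.24 × 0.05 = 0.012
  Orbit: 0.16 × 0.028 = 0.00448
P(damaged) = 0.1968 + 0.012 + 0.00448 = 0.21328 → 0.213.

0.213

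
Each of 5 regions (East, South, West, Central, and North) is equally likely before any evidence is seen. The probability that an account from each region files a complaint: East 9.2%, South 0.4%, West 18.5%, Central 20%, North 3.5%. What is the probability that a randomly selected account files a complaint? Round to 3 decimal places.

With a uniform prior (1/5 each), posterior ∝ likelihood:
  East: 0.092
  South: 0.004
  West: 0.185
  Central: 0.2
  North: 0.035
P(complaint) = (1/5) × (0.092 + 0.004 + 0.185 + 0.2 + 0.035) = 0.516/5 ≈ 0.103.

0.103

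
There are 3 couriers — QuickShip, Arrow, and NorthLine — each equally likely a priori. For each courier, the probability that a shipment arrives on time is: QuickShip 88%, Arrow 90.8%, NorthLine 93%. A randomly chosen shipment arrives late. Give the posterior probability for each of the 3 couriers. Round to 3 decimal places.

Taking complements, P(late | each) = QuickShip 0.12, Arrow 0.092, NorthLine 0.07.
With a uniform prior (1/3 each), posterior ∝ likelihood:
  QuickShip: 0.12
  Arrow: 0.092
  NorthLine: 0.07
Normalizing constant = 0.282.
P(QuickShip | late) = 0.12/0.282 ≈ 0.426
P(Arrow | late) = 0.092/0.282 ≈ 0.326
P(NorthLine | late) = 0.07/0.282 ≈ 0.248
(Check: 0.426+0.326+0.248 = 1.000.)

QuickShip 0.426, Arrow 0.326, NorthLine 0.248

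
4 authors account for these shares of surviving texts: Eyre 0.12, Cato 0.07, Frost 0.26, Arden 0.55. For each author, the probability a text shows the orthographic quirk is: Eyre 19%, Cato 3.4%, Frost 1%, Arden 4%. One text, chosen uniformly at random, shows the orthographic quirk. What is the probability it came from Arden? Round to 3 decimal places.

Compute prior × likelihood for every hypothesis:
  Eyre: 0.12 × 0.19 = 0.0228
  Cato: 0.07 × 0.034 = 0.00238
  Frost: 0.26 × 0.01 = 0.0026
  Arden: 0.55 × 0.04 = 0.022
Normalizing constant = 0.04978.
P(Arden | evidence) = 0.022 / 0.04978 ≈ 0.442.

0.442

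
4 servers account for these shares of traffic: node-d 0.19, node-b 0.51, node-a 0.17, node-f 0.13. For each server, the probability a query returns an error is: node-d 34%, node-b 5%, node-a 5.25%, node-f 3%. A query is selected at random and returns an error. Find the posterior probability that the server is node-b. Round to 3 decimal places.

Unnormalized posteriors (prior × likelihood):
  node-d: 0.19 × 0.34 = 0.0646
  node-b: 0.51 × 0.05 = 0.0255
  node-a: 0.17 × 0.0525 = 0.008925
  node-f: 0.13 × 0.03 = 0.0039
Total = 0.102925.
P(node-b | evidence) = 0.0255 / 0.102925 ≈ 0.248.

0.248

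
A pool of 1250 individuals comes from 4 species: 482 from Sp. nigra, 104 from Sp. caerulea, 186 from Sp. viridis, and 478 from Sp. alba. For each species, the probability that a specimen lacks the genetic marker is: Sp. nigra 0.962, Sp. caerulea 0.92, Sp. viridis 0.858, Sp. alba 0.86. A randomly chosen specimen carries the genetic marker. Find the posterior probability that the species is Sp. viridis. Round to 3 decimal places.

0.220

Taking complements, P(marker | each) = Sp. nigra 0.038, Sp. caerulea 0.08, Sp. viridis 0.142, Sp. alba 0.14.
Prior × likelihood for each hypothesis:
  Sp. nigra: 0.3856 × 0.038 = 0.0146528
  Sp. caerulea: 0.0832 × 0.08 = 0.006656
  Sp. viridis: 0.1488 × 0.142 = 0.0211296
  Sp. alba: 0.3824 × 0.14 = 0.053536
Sum = 0.0959744.
P(Sp. viridis | evidence) = 0.0211296 / 0.0959744 ≈ 0.220.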